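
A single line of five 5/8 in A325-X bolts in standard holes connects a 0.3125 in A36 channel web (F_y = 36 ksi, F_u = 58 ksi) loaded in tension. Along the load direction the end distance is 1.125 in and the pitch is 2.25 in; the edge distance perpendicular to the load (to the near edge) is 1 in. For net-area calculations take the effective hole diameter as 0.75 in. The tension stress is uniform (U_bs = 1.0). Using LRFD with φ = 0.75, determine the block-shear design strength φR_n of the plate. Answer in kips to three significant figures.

Shear plane L_v = 1.125 + 4·2.25 = 10.12 in; A_gv = 10.12 × 0.3125 = 3.164 in².
A_nv = (10.12 − 4.5·0.75) × 0.3125 = 2.109 in².
A_nt = (1 − 0.5·0.75) × 0.3125 = 0.1953 in².
0.6 F_u A_nv = 73.41 kips; 0.6 F_y A_gv = 68.34 kips → shear yielding governs the shear term.
R_n = 68.34 + 1.0 × 58 × 0.1953 = 79.67 kips.
Design strength φR_n = 0.75 × 79.67 = 59.8 kips.

59.8 kips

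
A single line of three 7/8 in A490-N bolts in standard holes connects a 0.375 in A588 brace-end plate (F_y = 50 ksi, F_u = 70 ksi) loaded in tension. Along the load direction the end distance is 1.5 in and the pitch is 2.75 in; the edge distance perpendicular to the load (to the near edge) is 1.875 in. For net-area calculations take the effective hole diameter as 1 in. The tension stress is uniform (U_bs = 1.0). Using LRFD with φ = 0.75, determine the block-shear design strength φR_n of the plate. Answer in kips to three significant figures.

Shear plane L_v = 1.5 + 2·2.75 = 7 in; A_gv = 7 × 0.375 = 2.625 in².
A_nv = (7 − 2.5·1) × 0.375 = 1.688 in².
A_nt = (1.875 − 0.5·1) × 0.375 = 0.5156 in².
0.6 F_u A_nv = 70.88 kips; 0.6 F_y A_gv = 78.75 kips → shear rupture governs the shear term.
R_n = 70.88 + 1.0 × 70 × 0.5156 = 107 kips.
Design strength φR_n = 0.75 × 107 = 80.2 kips.

80.2 kips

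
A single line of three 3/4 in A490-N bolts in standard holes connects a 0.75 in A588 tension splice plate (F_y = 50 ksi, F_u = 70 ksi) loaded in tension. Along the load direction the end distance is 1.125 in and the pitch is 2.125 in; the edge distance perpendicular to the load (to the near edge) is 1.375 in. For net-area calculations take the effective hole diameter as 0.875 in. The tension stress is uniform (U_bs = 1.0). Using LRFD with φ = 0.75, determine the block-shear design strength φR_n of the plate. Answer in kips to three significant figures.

Shear plane L_v = 1.125 + 2·2.125 = 5.375 in; A_gv = 5.375 × 0.75 = 4.031 in².
A_nv = (5.375 − 2.5·0.875) × 0.75 = 2.391 in².
A_nt = (1.375 − 0.5·0.875) × 0.75 = 0.7031 in².
0.6 F_u A_nv = 100.4 kips; 0.6 F_y A_gv = 120.9 kips → shear rupture governs the shear term.
R_n = 100.4 + 1.0 × 70 × 0.7031 = 149.6 kips.
Design strength φR_n = 0.75 × 149.6 = 112 kips.

112 kips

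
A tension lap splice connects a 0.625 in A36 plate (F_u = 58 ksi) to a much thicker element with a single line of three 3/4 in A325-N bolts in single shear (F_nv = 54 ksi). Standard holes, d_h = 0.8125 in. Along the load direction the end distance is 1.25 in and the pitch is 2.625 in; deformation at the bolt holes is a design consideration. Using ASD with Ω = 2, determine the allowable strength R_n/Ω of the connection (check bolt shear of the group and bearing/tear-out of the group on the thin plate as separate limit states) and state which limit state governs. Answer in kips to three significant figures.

Bolt shear: A_b = π·0.75²/4 = 0.4418 in²; R_n = 54 × 0.4418 × 3 × 1 = 71.57 kips → 71.57 / 2 = 35.8 kips.
Bearing (1.2 l_c t F_u ≤ 2.4 d t F_u): upper limit = 2.4·0.75·0.625·58 = 65.25 kips.
  Edge l_c = 1.25 − 0.8125/2 = 0.8438 → r_n = 36.7 kips; interior l_c = 2.625 − 0.8125 = 1.812 → r_n = 65.25 kips.
  R_n,bearing = 1·36.7 + 2·65.25 = 167.2 kips → 167.2 / 2 = 83.6 kips.
Bolt shear governs: 35.8 kips.

35.8 kips (bolt shear governs)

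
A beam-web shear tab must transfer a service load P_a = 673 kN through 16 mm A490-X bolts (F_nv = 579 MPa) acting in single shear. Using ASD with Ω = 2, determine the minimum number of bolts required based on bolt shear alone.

A_b = π·16²/4 = 201.1 mm².
Per-bolt allowable strength R_n/Ω = 579 × 201.1 × 1 / 1000 / 2 = 58.21 kN.
n ≥ 673 / 58.21 = 11.56 → use 12 bolts.

12 bolts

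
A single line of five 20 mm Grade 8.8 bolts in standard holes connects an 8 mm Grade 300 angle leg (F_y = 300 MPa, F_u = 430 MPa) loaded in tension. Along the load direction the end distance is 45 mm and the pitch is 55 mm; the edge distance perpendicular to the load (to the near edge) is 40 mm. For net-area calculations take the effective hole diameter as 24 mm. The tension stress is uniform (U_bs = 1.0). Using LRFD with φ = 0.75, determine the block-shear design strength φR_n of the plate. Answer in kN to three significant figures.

Shear plane L_v = 45 + 4·55 = 265 mm; A_gv = 265 × 8 = 2120 mm².
A_nv = (265 − 4.5·24) × 8 = 1256 mm².
A_nt = (40 − 0.5·24) × 8 = 224 mm².
0.6 F_u A_nv = 324 kN; 0.6 F_y A_gv = 381.6 kN → shear rupture governs the shear term.
R_n = 324 + 1.0 × 430 × 224 / 1000 = 420.4 kN.
Design strength φR_n = 0.75 × 420.4 = 315 kN.

315 kN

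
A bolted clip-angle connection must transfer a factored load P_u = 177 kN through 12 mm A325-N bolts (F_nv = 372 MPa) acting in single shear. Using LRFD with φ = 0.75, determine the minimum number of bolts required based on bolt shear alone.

A_b = π·12²/4 = 113.1 mm².
Per-bolt design strength φR_n = 0.75 × 372 × 113.1 × 1 / 1000 = 31.55 kN.
n ≥ 177 / 31.55 = 5.609 → use 6 bolts.

6 bolts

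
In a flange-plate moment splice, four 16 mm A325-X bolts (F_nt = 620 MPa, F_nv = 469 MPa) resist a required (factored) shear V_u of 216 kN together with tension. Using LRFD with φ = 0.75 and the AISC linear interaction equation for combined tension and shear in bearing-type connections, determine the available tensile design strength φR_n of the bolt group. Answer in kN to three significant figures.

201 kN

A_b = π·16²/4 = 201.1 mm²; f_rv = 216 × 1000 / (4 × 201.1) = 268.6 MPa.
F'_nt = 1.3 F_nt − (F_nt / φF_nv) f_rv = 1.3·620 − (620/(0.75·469))·268.6 = 332.6 MPa, capped at F_nt → F'_nt = 332.6 MPa.
R_n = F'_nt · A_b · n = 332.6 × 201.1 × 4 / 1000 = 267.5 kN.
Design strength φR_n = 0.75 × 267.5 = 201 kN.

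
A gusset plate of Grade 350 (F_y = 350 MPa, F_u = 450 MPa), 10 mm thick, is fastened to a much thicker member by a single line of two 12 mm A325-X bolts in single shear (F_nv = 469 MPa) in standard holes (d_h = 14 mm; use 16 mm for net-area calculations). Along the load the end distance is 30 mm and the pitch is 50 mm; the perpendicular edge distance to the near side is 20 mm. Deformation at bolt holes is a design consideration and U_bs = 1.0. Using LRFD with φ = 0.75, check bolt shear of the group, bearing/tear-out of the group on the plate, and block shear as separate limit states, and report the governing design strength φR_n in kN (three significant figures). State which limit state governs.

Bolt shear: A_b = π·12²/4 = 113.1 mm²; R_n = 469 × 113.1 × 2 × 1 / 1000 = 106.1 kN → 0.75 × 106.1 = 79.6 kN.
Bearing: edge l_c = 23, r_n = 124.2 kN; interior l_c = 36, r_n = 129.6 kN; R_n = 124.2 + 1·129.6 = 253.8 kN → 190 kN.
Block shear: A_gv = 800, A_nv = 560, A_nt = 120 mm²; R_n = min(0.6F_uA_nv, 0.6F_yA_gv) + U_bs·F_u·A_nt = 205.2 kN → 154 kN.
Bolt shear governs: 79.6 kN.

79.6 kN (bolt shear governs)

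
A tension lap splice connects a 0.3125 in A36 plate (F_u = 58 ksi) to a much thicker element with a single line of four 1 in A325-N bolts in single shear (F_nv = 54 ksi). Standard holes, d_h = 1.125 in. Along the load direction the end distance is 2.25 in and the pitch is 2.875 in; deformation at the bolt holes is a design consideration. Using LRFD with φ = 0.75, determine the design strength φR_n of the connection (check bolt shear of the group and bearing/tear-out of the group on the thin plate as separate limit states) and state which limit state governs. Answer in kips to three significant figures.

Bolt shear: A_b = π·1²/4 = 0.7854 in²; R_n = 54 × 0.7854 × 4 × 1 = 169.6 kips → 0.75 × 169.6 = 127 kips.
Bearing (1.2 l_c t F_u ≤ 2.4 d t F_u): upper limit = 2.4·1·0.3125·58 = 43.5 kips.
  Edge l_c = 2.25 − 1.125/2 = 1.688 → r_n = 36.7 kips; interior l_c = 2.875 − 1.125 = 1.75 → r_n = 38.06 kips.
  R_n,bearing = 1·36.7 + 3·38.06 = 150.9 kips → 0.75 × 150.9 = 113 kips.
Bearing governs: 113 kips.

113 kips (bearing governs)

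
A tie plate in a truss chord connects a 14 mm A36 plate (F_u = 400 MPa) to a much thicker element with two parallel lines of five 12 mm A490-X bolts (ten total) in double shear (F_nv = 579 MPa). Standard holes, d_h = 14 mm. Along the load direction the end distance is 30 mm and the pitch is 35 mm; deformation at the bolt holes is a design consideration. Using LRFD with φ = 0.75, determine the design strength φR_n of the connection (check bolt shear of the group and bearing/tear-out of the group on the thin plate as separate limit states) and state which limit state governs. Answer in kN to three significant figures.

Bolt shear: A_b = π·12²/4 = 113.1 mm²; R_n = 579 × 113.1 × 10 × 2 / 1000 = 1310 kN → 0.75 × 1310 = 982 kN.
Bearing (1.2 l_c t F_u ≤ 2.4 d t F_u): upper limit = 2.4·12·14·400 / 1000 = 161.3 kN.
  Edge l_c = 30 − 14/2 = 23 → r_n = 154.6 kN; interior l_c = 35 − 14 = 21 → r_n = 141.1 kN.
  R_n,bearing = 2·154.6 + 8·141.1 = 1438 kN → 0.75 × 1438 = 1080 kN.
Bolt shear governs: 982 kN.

982 kN (bolt shear governs)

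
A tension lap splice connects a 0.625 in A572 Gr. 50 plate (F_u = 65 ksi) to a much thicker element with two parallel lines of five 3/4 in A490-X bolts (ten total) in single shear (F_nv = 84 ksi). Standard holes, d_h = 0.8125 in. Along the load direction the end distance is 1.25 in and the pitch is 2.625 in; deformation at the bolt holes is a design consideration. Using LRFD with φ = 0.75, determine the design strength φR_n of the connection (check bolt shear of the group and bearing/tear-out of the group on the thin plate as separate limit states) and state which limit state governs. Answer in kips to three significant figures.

278 kips (bolt shear governs)

Bolt shear: A_b = π·0.75²/4 = 0.4418 in²; R_n = 84 × 0.4418 × 10 × 1 = 371.1 kips → 0.75 × 371.1 = 278 kips.
Bearing (1.2 l_c t F_u ≤ 2.4 d t F_u): upper limit = 2.4·0.75·0.625·65 = 73.12 kips.
  Edge l_c = 1.25 − 0.8125/2 = 0.8438 → r_n = 41.13 kips; interior l_c = 2.625 − 0.8125 = 1.812 → r_n = 73.12 kips.
  R_n,bearing = 2·41.13 + 8·73.12 = 667.3 kips → 0.75 × 667.3 = 500 kips.
Bolt shear governs: 278 kips.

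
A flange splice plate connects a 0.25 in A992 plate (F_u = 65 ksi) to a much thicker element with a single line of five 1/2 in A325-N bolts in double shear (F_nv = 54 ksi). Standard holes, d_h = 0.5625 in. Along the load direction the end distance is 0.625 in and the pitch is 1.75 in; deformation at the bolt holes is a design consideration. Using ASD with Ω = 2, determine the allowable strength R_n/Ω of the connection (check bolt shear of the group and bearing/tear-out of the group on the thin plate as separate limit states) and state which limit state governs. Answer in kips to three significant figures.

Bolt shear: A_b = π·0.5²/4 = 0.1963 in²; R_n = 54 × 0.1963 × 5 × 2 = 106 kips → 106 / 2 = 53 kips.
Bearing (1.2 l_c t F_u ≤ 2.4 d t F_u): upper limit = 2.4·0.5·0.25·65 = 19.5 kips.
  Edge l_c = 0.625 − 0.5625/2 = 0.3438 → r_n = 6.703 kips; interior l_c = 1.75 − 0.5625 = 1.188 → r_n = 19.5 kips.
  R_n,bearing = 1·6.703 + 4·19.5 = 84.7 kips → 84.7 / 2 = 42.4 kips.
Bearing governs: 42.4 kips.

42.4 kips (bearing governs)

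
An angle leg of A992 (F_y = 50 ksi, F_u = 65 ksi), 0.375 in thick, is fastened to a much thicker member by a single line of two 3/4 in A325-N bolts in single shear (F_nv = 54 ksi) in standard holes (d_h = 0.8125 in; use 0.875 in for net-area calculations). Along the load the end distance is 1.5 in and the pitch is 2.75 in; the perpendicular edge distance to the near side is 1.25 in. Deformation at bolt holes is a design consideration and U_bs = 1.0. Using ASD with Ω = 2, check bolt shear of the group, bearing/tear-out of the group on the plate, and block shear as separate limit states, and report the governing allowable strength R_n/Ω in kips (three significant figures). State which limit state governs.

23.9 kips (bolt shear governs)

Bolt shear: A_b = π·0.75²/4 = 0.4418 in²; R_n = 54 × 0.4418 × 2 × 1 = 47.71 kips → 47.71 / 2 = 23.9 kips.
Bearing: edge l_c = 1.094, r_n = 31.99 kips; interior l_c = 1.938, r_n = 43.87 kips; R_n = 31.99 + 1·43.87 = 75.87 kips → 37.9 kips.
Block shear: A_gv = 1.594, A_nv = 1.102, A_nt = 0.3047 in²; R_n = min(0.6F_uA_nv, 0.6F_yA_gv) + U_bs·F_u·A_nt = 62.77 kips → 31.4 kips.
Bolt shear governs: 23.9 kips.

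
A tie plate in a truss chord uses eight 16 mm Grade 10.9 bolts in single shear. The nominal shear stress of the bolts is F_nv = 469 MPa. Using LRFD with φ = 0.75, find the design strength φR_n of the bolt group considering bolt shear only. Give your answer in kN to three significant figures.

A_b = π × 16² / 4 = 201.1 mm².
R_n = F_nv · A_b · n · n_s = 469 × 201.1 × 8 × 1 / 1000 = 754.4 kN.
Design strength φR_n = 0.75 × 754.4 = 566 kN.

566 kN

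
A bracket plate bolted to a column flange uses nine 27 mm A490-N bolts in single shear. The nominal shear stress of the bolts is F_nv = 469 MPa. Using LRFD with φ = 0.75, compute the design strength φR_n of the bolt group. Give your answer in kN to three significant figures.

1810 kN

A_b = π × 27² / 4 = 572.6 mm².
R_n = F_nv · A_b · n · n_s = 469 × 572.6 × 9 × 1 / 1000 = 2417 kN.
Design strength φR_n = 0.75 × 2417 = 1810 kN.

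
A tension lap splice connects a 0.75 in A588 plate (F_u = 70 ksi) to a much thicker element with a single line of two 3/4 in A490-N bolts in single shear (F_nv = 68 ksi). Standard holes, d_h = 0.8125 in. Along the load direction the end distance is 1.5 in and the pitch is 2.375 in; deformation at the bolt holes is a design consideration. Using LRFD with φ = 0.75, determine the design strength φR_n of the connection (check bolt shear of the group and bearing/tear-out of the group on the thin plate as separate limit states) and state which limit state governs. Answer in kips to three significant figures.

Bolt shear: A_b = π·0.75²/4 = 0.4418 in²; R_n = 68 × 0.4418 × 2 × 1 = 60.08 kips → 0.75 × 60.08 = 45.1 kips.
Bearing (1.2 l_c t F_u ≤ 2.4 d t F_u): upper limit = 2.4·0.75·0.75·70 = 94.5 kips.
  Edge l_c = 1.5 − 0.8125/2 = 1.094 → r_n = 68.91 kips; interior l_c = 2.375 − 0.8125 = 1.562 → r_n = 94.5 kips.
  R_n,bearing = 1·68.91 + 1·94.5 = 163.4 kips → 0.75 × 163.4 = 123 kips.
Bolt shear governs: 45.1 kips.

45.1 kips (bolt shear governs)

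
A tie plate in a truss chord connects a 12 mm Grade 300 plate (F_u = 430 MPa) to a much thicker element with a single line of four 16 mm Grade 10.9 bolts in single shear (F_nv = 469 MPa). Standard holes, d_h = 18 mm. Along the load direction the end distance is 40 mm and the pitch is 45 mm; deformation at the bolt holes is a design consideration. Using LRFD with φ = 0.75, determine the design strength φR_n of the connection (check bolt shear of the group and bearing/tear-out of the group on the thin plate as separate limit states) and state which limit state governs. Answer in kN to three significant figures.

283 kN (bolt shear governs)

Bolt shear: A_b = π·16²/4 = 201.1 mm²; R_n = 469 × 201.1 × 4 × 1 / 1000 = 377.2 kN → 0.75 × 377.2 = 283 kN.
Bearing (1.2 l_c t F_u ≤ 2.4 d t F_u): upper limit = 2.4·16·12·430 / 1000 = 198.1 kN.
  Edge l_c = 40 − 18/2 = 31 → r_n = 192 kN; interior l_c = 45 − 18 = 27 → r_n = 167.2 kN.
  R_n,bearing = 1·192 + 3·167.2 = 693.5 kN → 0.75 × 693.5 = 520 kN.
Bolt shear governs: 283 kN.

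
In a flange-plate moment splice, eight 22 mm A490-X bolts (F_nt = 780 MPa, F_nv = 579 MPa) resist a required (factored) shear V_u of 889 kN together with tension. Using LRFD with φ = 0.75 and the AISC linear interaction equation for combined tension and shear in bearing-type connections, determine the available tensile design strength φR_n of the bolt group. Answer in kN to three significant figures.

1120 kN

A_b = π·22²/4 = 380.1 mm²; f_rv = 889 × 1000 / (8 × 380.1) = 292.3 MPa.
F'_nt = 1.3 F_nt − (F_nt / φF_nv) f_rv = 1.3·780 − (780/(0.75·579))·292.3 = 488.9 MPa, capped at F_nt → F'_nt = 488.9 MPa.
R_n = F'_nt · A_b · n = 488.9 × 380.1 × 8 / 1000 = 1487 kN.
Design strength φR_n = 0.75 × 1487 = 1120 kN.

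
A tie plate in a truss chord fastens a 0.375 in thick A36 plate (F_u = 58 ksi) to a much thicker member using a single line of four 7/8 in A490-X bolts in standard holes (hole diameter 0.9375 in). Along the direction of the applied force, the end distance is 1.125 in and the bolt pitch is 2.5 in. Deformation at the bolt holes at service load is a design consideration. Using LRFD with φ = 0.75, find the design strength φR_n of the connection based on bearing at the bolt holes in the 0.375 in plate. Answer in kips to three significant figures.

Per bolt r_n = 1.2 l_c t F_u ≤ 2.4 d t F_u; upper limit = 2.4 × 0.875 × 0.375 × 58 = 45.68 kips.
Edge bolt: l_c = 1.125 − 0.9375/2 = 0.6562 in → 1.2 × 0.6562 × 0.375 × 58 = 17.13 → r_n = 17.13 kips.
Interior bolts: l_c = 2.5 − 0.9375 = 1.562 in → 1.2 × 1.562 × 0.375 × 58 = 40.78 → r_n = 40.78 kips.
R_n = 1 × 17.13 + 3 × 40.78 = 139.5 kips.
Design strength φR_n = 0.75 × 139.5 = 105 kips.

105 kips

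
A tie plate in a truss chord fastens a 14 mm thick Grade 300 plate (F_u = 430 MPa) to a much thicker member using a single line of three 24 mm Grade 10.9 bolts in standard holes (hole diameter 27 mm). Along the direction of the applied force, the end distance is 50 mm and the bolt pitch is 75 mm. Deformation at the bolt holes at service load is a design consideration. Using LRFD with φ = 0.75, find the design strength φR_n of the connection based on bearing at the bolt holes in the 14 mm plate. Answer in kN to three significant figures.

718 kN

Per bolt r_n = 1.2 l_c t F_u ≤ 2.4 d t F_u; upper limit = 2.4 × 24 × 14 × 430 / 1000 = 346.8 kN.
Edge bolt: l_c = 50 − 27/2 = 36.5 mm → 1.2 × 36.5 × 14 × 430 / 1000 = 263.7 → r_n = 263.7 kN.
Interior bolts: l_c = 75 − 27 = 48 mm → 1.2 × 48 × 14 × 430 / 1000 = 346.8 → r_n = 346.8 kN.
R_n = 1 × 263.7 + 2 × 346.8 = 957.2 kN.
Design strength φR_n = 0.75 × 957.2 = 718 kN.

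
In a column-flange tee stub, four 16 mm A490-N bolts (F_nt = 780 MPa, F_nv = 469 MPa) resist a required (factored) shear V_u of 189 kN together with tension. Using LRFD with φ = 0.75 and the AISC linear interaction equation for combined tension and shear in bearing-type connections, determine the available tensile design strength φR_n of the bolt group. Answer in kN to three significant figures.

297 kN

A_b = π·16²/4 = 201.1 mm²; f_rv = 189 × 1000 / (4 × 201.1) = 235 MPa.
F'_nt = 1.3 F_nt − (F_nt / φF_nv) f_rv = 1.3·780 − (780/(0.75·469))·235 = 492.9 MPa, capped at F_nt → F'_nt = 492.9 MPa.
R_n = F'_nt · A_b · n = 492.9 × 201.1 × 4 / 1000 = 396.4 kN.
Design strength φR_n = 0.75 × 396.4 = 297 kN.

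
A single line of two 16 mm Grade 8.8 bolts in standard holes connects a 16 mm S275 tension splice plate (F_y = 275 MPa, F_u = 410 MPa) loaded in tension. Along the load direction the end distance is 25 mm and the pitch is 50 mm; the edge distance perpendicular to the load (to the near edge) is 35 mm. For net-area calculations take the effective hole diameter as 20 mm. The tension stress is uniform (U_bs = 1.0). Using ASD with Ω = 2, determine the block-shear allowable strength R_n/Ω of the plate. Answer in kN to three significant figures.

Shear plane L_v = 25 + 1·50 = 75 mm; A_gv = 75 × 16 = 1200 mm².
A_nv = (75 − 1.5·20) × 16 = 720 mm².
A_nt = (35 − 0.5·20) × 16 = 400 mm².
0.6 F_u A_nv = 177.1 kN; 0.6 F_y A_gv = 198 kN → shear rupture governs the shear term.
R_n = 177.1 + 1.0 × 410 × 400 / 1000 = 341.1 kN.
Allowable strength R_n/Ω = 341.1 / 2 = 171 kN.

171 kN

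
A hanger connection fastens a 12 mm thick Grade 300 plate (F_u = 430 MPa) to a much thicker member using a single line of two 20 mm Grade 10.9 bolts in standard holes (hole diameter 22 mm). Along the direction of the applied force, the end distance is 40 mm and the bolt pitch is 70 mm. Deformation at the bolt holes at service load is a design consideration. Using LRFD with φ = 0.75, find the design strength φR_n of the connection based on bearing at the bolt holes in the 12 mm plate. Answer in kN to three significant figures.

Per bolt r_n = 1.2 l_c t F_u ≤ 2.4 d t F_u; upper limit = 2.4 × 20 × 12 × 430 / 1000 = 247.7 kN.
Edge bolt: l_c = 40 − 22/2 = 29 mm → 1.2 × 29 × 12 × 430 / 1000 = 179.6 → r_n = 179.6 kN.
Interior bolts: l_c = 70 − 22 = 48 mm → 1.2 × 48 × 12 × 430 / 1000 = 297.2 → r_n = 247.7 kN.
R_n = 1 × 179.6 + 1 × 247.7 = 427.2 kN.
Design strength φR_n = 0.75 × 427.2 = 320 kN.

320 kN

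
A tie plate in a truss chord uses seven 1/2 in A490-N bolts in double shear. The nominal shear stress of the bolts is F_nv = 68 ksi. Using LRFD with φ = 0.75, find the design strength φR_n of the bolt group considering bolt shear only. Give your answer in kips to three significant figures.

140 kips

A_b = π × 0.5² / 4 = 0.1963 in².
R_n = F_nv · A_b · n · n_s = 68 × 0.1963 × 7 × 2 = 186.9 kips.
Design strength φR_n = 0.75 × 186.9 = 140 kips.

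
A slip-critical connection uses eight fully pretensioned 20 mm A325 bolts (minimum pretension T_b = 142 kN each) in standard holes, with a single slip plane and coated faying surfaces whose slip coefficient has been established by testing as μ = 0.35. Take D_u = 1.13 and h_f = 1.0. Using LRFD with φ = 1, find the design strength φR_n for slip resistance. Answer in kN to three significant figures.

R_n = μ · D_u · h_f · T_b · n_s · n_b = 0.35 × 1.13 × 1.0 × 142 × 1 × 8 = 449.3 kN.
Design strength φR_n = 1 × 449.3 = 449 kN.

449 kN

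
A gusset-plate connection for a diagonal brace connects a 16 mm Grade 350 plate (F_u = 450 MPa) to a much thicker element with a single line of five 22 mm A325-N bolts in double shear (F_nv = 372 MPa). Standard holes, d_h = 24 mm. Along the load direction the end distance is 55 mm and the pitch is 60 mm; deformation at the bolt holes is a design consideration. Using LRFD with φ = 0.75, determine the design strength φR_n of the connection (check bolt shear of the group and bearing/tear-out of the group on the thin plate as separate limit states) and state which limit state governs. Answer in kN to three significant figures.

Bolt shear: A_b = π·22²/4 = 380.1 mm²; R_n = 372 × 380.1 × 5 × 2 / 1000 = 1414 kN → 0.75 × 1414 = 1060 kN.
Bearing (1.2 l_c t F_u ≤ 2.4 d t F_u): upper limit = 2.4·22·16·450 / 1000 = 380.2 kN.
  Edge l_c = 55 − 24/2 = 43 → r_n = 371.5 kN; interior l_c = 60 − 24 = 36 → r_n = 311 kN.
  R_n,bearing = 1·371.5 + 4·311 = 1616 kN → 0.75 × 1616 = 1210 kN.
Bolt shear governs: 1060 kN.

1060 kN (bolt shear governs)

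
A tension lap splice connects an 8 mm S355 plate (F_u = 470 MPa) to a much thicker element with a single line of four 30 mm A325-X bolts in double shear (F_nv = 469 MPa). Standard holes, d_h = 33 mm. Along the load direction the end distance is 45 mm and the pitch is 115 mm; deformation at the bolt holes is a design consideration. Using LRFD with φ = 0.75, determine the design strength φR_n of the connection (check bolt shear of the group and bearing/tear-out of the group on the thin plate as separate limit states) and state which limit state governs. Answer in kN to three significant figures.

Bolt shear: A_b = π·30²/4 = 706.9 mm²; R_n = 469 × 706.9 × 4 × 2 / 1000 = 2652 kN → 0.75 × 2652 = 1990 kN.
Bearing (1.2 l_c t F_u ≤ 2.4 d t F_u): upper limit = 2.4·30·8·470 / 1000 = 270.7 kN.
  Edge l_c = 45 − 33/2 = 28.5 → r_n = 128.6 kN; interior l_c = 115 − 33 = 82 → r_n = 270.7 kN.
  R_n,bearing = 1·128.6 + 3·270.7 = 940.8 kN → 0.75 × 940.8 = 706 kN.
Bearing governs: 706 kN.

706 kN (bearing governs)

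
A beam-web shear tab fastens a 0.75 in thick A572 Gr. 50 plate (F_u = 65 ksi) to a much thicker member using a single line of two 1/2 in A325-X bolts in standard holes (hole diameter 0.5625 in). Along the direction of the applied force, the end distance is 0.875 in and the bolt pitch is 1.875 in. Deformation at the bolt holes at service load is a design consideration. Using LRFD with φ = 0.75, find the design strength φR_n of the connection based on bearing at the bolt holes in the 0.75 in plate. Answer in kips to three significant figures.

Per bolt r_n = 1.2 l_c t F_u ≤ 2.4 d t F_u; upper limit = 2.4 × 0.5 × 0.75 × 65 = 58.5 kips.
Edge bolt: l_c = 0.875 − 0.5625/2 = 0.5938 in → 1.2 × 0.5938 × 0.75 × 65 = 34.73 → r_n = 34.73 kips.
Interior bolts: l_c = 1.875 − 0.5625 = 1.312 in → 1.2 × 1.312 × 0.75 × 65 = 76.78 → r_n = 58.5 kips.
R_n = 1 × 34.73 + 1 × 58.5 = 93.23 kips.
Design strength φR_n = 0.75 × 93.23 = 69.9 kips.

69.9 kips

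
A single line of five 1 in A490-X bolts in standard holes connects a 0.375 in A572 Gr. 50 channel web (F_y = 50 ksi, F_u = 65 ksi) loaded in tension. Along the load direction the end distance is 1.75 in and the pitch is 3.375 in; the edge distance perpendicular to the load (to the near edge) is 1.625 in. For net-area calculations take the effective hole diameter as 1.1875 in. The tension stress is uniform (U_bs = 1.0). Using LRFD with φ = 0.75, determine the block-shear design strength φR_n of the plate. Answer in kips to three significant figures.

Shear plane L_v = 1.75 + 4·3.375 = 15.25 in; A_gv = 15.25 × 0.375 = 5.719 in².
A_nv = (15.25 − 4.5·1.1875) × 0.375 = 3.715 in².
A_nt = (1.625 − 0.5·1.1875) × 0.375 = 0.3867 in².
0.6 F_u A_nv = 144.9 kips; 0.6 F_y A_gv = 171.6 kips → shear rupture governs the shear term.
R_n = 144.9 + 1.0 × 65 × 0.3867 = 170 kips.
Design strength φR_n = 0.75 × 170 = 128 kips.

128 kips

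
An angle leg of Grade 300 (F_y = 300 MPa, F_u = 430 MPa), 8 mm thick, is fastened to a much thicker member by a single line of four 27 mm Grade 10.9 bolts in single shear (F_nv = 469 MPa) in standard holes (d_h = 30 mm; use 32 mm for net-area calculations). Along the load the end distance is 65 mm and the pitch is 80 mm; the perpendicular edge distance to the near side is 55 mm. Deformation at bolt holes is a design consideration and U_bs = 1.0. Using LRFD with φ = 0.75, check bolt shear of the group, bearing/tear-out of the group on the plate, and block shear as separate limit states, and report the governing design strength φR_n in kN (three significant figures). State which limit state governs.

Bolt shear: A_b = π·27²/4 = 572.6 mm²; R_n = 469 × 572.6 × 4 × 1 / 1000 = 1074 kN → 0.75 × 1074 = 806 kN.
Bearing: edge l_c = 50, r_n = 206.4 kN; interior l_c = 50, r_n = 206.4 kN; R_n = 206.4 + 3·206.4 = 825.6 kN → 619 kN.
Block shear: A_gv = 2440, A_nv = 1544, A_nt = 312 mm²; R_n = min(0.6F_uA_nv, 0.6F_yA_gv) + U_bs·F_u·A_nt = 532.5 kN → 399 kN.
Block shear governs: 399 kN.

399 kN (block shear governs)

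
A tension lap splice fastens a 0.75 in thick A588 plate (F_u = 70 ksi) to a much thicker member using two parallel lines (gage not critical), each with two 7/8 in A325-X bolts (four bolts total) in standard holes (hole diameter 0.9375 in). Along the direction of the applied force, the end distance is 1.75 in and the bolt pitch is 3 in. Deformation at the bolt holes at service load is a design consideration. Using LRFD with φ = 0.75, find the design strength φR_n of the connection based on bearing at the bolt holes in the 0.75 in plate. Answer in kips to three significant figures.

Per bolt r_n = 1.2 l_c t F_u ≤ 2.4 d t F_u; upper limit = 2.4 × 0.875 × 0.75 × 70 = 110.3 kips.
Edge bolt: l_c = 1.75 − 0.9375/2 = 1.281 in → 1.2 × 1.281 × 0.75 × 70 = 80.72 → r_n = 80.72 kips.
Interior bolts: l_c = 3 − 0.9375 = 2.062 in → 1.2 × 2.062 × 0.75 × 70 = 129.9 → r_n = 110.3 kips.
R_n = 2 × 80.72 + 2 × 110.3 = 381.9 kips.
Design strength φR_n = 0.75 × 381.9 = 286 kips.

286 kips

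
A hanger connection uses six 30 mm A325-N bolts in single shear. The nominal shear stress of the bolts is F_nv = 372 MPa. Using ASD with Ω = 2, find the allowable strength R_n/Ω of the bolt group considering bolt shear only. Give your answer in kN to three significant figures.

789 kN

A_b = π × 30² / 4 = 706.9 mm².
R_n = F_nv · A_b · n · n_s = 372 × 706.9 × 6 × 1 / 1000 = 1578 kN.
Allowable strength R_n/Ω = 1578 / 2 = 789 kN.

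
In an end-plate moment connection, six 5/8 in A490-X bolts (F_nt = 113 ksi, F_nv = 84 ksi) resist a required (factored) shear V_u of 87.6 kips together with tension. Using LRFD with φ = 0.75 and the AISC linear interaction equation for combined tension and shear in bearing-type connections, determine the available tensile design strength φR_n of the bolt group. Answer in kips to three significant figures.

85 kips

A_b = π·0.625²/4 = 0.3068 in²; f_rv = 87.6 / (6 × 0.3068) = 47.59 ksi.
F'_nt = 1.3 F_nt − (F_nt / φF_nv) f_rv = 1.3·113 − (113/(0.75·84))·47.59 = 61.54 ksi, capped at F_nt → F'_nt = 61.54 ksi.
R_n = F'_nt · A_b · n = 61.54 × 0.3068 × 6 = 113.3 kips.
Design strength φR_n = 0.75 × 113.3 = 85 kips.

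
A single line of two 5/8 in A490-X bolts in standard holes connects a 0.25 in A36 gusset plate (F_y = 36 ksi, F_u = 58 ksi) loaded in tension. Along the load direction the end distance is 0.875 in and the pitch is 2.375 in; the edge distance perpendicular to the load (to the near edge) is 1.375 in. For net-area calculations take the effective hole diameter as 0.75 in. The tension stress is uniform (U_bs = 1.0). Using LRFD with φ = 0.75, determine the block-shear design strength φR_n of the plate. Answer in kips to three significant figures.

24 kips

Shear plane L_v = 0.875 + 1·2.375 = 3.25 in; A_gv = 3.25 × 0.25 = 0.8125 in².
A_nv = (3.25 − 1.5·0.75) × 0.25 = 0.5312 in².
A_nt = (1.375 − 0.5·0.75) × 0.25 = 0.25 in².
0.6 F_u A_nv = 18.49 kips; 0.6 F_y A_gv = 17.55 kips → shear yielding governs the shear term.
R_n = 17.55 + 1.0 × 58 × 0.25 = 32.05 kips.
Design strength φR_n = 0.75 × 32.05 = 24 kips.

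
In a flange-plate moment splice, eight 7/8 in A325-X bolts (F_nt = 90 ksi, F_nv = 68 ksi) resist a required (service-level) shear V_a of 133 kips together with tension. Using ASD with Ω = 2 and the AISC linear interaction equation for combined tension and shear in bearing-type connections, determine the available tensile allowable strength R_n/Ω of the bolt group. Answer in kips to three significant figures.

A_b = π·0.875²/4 = 0.6013 in²; f_rv = 133 / (8 × 0.6013) = 27.65 ksi.
F'_nt = 1.3 F_nt − (Ω F_nt / F_nv) f_rv = 1.3·90 − (2·90/68)·27.65 = 43.82 ksi, capped at F_nt → F'_nt = 43.82 ksi.
R_n = F'_nt · A_b · n = 43.82 × 0.6013 × 8 = 210.8 kips.
Allowable strength R_n/Ω = 210.8 / 2 = 105 kips.

105 kips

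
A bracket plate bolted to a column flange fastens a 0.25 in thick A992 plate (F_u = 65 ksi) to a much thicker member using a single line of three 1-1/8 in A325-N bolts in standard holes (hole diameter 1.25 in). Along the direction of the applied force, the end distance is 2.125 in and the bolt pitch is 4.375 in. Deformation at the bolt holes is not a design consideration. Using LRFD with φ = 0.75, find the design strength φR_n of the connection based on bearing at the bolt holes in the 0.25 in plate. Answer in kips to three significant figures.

110 kips

Per bolt r_n = 1.5 l_c t F_u ≤ 3.0 d t F_u; upper limit = 3.0 × 1.125 × 0.25 × 65 = 54.84 kips.
Edge bolt: l_c = 2.125 − 1.25/2 = 1.5 in → 1.5 × 1.5 × 0.25 × 65 = 36.56 → r_n = 36.56 kips.
Interior bolts: l_c = 4.375 − 1.25 = 3.125 in → 1.5 × 3.125 × 0.25 × 65 = 76.17 → r_n = 54.84 kips.
R_n = 1 × 36.56 + 2 × 54.84 = 146.2 kips.
Design strength φR_n = 0.75 × 146.2 = 110 kips.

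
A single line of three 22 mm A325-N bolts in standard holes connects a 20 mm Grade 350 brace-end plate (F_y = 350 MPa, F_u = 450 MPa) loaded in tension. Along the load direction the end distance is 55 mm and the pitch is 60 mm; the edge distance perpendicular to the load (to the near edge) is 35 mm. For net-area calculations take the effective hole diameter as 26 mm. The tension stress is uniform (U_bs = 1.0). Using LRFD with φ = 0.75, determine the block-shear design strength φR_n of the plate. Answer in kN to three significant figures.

Shear plane L_v = 55 + 2·60 = 175 mm; A_gv = 175 × 20 = 3500 mm².
A_nv = (175 − 2.5·26) × 20 = 2200 mm².
A_nt = (35 − 0.5·26) × 20 = 440 mm².
0.6 F_u A_nv = 594 kN; 0.6 F_y A_gv = 735 kN → shear rupture governs the shear term.
R_n = 594 + 1.0 × 450 × 440 / 1000 = 792 kN.
Design strength φR_n = 0.75 × 792 = 594 kN.

594 kN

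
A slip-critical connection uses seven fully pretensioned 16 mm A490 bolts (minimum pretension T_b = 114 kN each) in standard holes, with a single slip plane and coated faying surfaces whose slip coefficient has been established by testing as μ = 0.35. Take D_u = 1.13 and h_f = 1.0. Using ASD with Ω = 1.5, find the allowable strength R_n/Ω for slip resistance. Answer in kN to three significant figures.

R_n = μ · D_u · h_f · T_b · n_s · n_b = 0.35 × 1.13 × 1.0 × 114 × 1 × 7 = 315.6 kN.
Allowable strength R_n/Ω = 315.6 / 1.5 = 210 kN.

210 kN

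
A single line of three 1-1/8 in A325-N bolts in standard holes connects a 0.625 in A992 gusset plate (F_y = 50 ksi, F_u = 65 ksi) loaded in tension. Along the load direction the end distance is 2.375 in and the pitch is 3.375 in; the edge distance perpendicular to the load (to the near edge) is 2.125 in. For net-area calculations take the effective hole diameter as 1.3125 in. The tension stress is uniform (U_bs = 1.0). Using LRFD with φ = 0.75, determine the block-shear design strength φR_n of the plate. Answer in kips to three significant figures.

152 kips

Shear plane L_v = 2.375 + 2·3.375 = 9.125 in; A_gv = 9.125 × 0.625 = 5.703 in².
A_nv = (9.125 − 2.5·1.3125) × 0.625 = 3.652 in².
A_nt = (2.125 − 0.5·1.3125) × 0.625 = 0.918 in².
0.6 F_u A_nv = 142.4 kips; 0.6 F_y A_gv = 171.1 kips → shear rupture governs the shear term.
R_n = 142.4 + 1.0 × 65 × 0.918 = 202.1 kips.
Design strength φR_n = 0.75 × 202.1 = 152 kips.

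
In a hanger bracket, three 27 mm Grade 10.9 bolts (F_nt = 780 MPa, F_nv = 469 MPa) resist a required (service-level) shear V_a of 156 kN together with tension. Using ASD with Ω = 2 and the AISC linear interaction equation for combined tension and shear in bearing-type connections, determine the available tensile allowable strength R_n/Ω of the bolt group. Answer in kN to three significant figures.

611 kN

A_b = π·27²/4 = 572.6 mm²; f_rv = 156 × 1000 / (3 × 572.6) = 90.82 MPa.
F'_nt = 1.3 F_nt − (Ω F_nt / F_nv) f_rv = 1.3·780 − (2·780/469)·90.82 = 711.9 MPa, capped at F_nt → F'_nt = 711.9 MPa.
R_n = F'_nt · A_b · n = 711.9 × 572.6 × 3 / 1000 = 1223 kN.
Allowable strength R_n/Ω = 1223 / 2 = 611 kN.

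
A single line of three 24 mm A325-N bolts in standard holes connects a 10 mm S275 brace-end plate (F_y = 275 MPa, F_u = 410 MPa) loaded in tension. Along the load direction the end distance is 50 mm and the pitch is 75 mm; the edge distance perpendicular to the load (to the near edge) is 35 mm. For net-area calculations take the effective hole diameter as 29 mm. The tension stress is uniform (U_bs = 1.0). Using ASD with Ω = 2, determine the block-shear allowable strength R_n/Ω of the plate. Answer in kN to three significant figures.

199 kN

Shear plane L_v = 50 + 2·75 = 200 mm; A_gv = 200 × 10 = 2000 mm².
A_nv = (200 − 2.5·29) × 10 = 1275 mm².
A_nt = (35 − 0.5·29) × 10 = 205 mm².
0.6 F_u A_nv = 313.7 kN; 0.6 F_y A_gv = 330 kN → shear rupture governs the shear term.
R_n = 313.7 + 1.0 × 410 × 205 / 1000 = 397.7 kN.
Allowable strength R_n/Ω = 397.7 / 2 = 199 kN.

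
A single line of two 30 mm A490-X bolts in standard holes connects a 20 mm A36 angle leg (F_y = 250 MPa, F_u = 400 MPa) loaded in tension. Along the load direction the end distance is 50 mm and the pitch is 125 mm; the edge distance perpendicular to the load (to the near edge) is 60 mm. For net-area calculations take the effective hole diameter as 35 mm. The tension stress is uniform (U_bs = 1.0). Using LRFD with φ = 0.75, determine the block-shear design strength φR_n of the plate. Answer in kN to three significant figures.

Shear plane L_v = 50 + 1·125 = 175 mm; A_gv = 175 × 20 = 3500 mm².
A_nv = (175 − 1.5·35) × 20 = 2450 mm².
A_nt = (60 − 0.5·35) × 20 = 850 mm².
0.6 F_u A_nv = 588 kN; 0.6 F_y A_gv = 525 kN → shear yielding governs the shear term.
R_n = 525 + 1.0 × 400 × 850 / 1000 = 865 kN.
Design strength φR_n = 0.75 × 865 = 649 kN.

649 kN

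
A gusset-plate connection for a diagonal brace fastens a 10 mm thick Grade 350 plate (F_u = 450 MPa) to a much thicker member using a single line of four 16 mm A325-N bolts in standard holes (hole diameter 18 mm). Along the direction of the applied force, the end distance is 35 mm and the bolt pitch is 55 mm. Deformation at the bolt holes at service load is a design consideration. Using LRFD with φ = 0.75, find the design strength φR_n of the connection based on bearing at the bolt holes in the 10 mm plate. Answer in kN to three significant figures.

494 kN

Per bolt r_n = 1.2 l_c t F_u ≤ 2.4 d t F_u; upper limit = 2.4 × 16 × 10 × 450 / 1000 = 172.8 kN.
Edge bolt: l_c = 35 − 18/2 = 26 mm → 1.2 × 26 × 10 × 450 / 1000 = 140.4 → r_n = 140.4 kN.
Interior bolts: l_c = 55 − 18 = 37 mm → 1.2 × 37 × 10 × 450 / 1000 = 199.8 → r_n = 172.8 kN.
R_n = 1 × 140.4 + 3 × 172.8 = 658.8 kN.
Design strength φR_n = 0.75 × 658.8 = 494 kN.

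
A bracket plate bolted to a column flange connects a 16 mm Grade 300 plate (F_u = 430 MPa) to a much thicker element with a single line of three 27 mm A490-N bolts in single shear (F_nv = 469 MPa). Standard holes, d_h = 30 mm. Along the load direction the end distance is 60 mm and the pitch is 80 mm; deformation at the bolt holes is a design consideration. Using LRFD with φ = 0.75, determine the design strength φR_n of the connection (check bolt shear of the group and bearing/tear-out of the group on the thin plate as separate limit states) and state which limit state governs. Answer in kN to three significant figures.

Bolt shear: A_b = π·27²/4 = 572.6 mm²; R_n = 469 × 572.6 × 3 × 1 / 1000 = 805.6 kN → 0.75 × 805.6 = 604 kN.
Bearing (1.2 l_c t F_u ≤ 2.4 d t F_u): upper limit = 2.4·27·16·430 / 1000 = 445.8 kN.
  Edge l_c = 60 − 30/2 = 45 → r_n = 371.5 kN; interior l_c = 80 − 30 = 50 → r_n = 412.8 kN.
  R_n,bearing = 1·371.5 + 2·412.8 = 1197 kN → 0.75 × 1197 = 898 kN.
Bolt shear governs: 604 kN.

604 kN (bolt shear governs)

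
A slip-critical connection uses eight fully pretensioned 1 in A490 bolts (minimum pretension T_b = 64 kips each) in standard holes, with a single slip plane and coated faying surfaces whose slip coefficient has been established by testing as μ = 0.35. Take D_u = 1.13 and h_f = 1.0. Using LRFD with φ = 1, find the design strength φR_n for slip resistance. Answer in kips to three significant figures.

202 kips

R_n = μ · D_u · h_f · T_b · n_s · n_b = 0.35 × 1.13 × 1.0 × 64 × 1 × 8 = 202.5 kips.
Design strength φR_n = 1 × 202.5 = 202 kips.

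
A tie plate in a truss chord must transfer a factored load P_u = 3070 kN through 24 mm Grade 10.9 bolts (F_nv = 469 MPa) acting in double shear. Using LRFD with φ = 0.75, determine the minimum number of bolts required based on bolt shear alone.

A_b = π·24²/4 = 452.4 mm².
Per-bolt design strength φR_n = 0.75 × 469 × 452.4 × 2 / 1000 = 318.3 kN.
n ≥ 3070 / 318.3 = 9.646 → use 10 bolts.

10 bolts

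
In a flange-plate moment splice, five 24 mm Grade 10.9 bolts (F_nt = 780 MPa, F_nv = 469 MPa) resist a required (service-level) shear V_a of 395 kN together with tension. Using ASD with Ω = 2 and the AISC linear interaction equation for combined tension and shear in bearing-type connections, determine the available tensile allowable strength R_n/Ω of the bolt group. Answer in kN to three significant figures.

A_b = π·24²/4 = 452.4 mm²; f_rv = 395 × 1000 / (5 × 452.4) = 174.6 MPa.
F'_nt = 1.3 F_nt − (Ω F_nt / F_nv) f_rv = 1.3·780 − (2·780/469)·174.6 = 433.1 MPa, capped at F_nt → F'_nt = 433.1 MPa.
R_n = F'_nt · A_b · n = 433.1 × 452.4 × 5 / 1000 = 979.8 kN.
Allowable strength R_n/Ω = 979.8 / 2 = 490 kN.

490 kN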